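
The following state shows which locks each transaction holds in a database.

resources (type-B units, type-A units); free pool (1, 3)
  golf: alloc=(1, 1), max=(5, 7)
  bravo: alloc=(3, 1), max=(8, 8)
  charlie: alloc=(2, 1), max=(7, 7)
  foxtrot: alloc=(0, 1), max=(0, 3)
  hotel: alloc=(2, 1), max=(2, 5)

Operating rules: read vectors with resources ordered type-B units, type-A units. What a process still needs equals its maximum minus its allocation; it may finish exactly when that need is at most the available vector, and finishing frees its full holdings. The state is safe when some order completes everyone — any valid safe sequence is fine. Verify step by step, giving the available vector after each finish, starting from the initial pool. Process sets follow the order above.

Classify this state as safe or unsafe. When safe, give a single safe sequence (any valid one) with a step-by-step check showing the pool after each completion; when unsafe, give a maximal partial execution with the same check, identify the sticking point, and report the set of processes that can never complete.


The state is UNSAFE.
Key observation: once foxtrot, hotel finish, the pool peaks at (3, 5) — and every remaining process still needs more type-B units than that.
Going as far as possible: foxtrot, hotel; after that, nothing fits. Verifying each step:
  pool = (1, 3)
  foxtrot needs (0, 2) <= (1, 3) -> finishes; pool += (0, 1) = (1, 4)
  hotel needs (0, 4) <= (1, 4) -> finishes; pool += (2, 1) = (3, 5)
  golf still needs (4, 6) but only (3, 5) is free — short on type-B units and type-A units
  bravo still needs (5, 7) but only (3, 5) is free — short on type-B units and type-A units
  charlie still needs (5, 6) but only (3, 5) is free — short on type-B units and type-A units
Never able to finish: golf, bravo and charlie.


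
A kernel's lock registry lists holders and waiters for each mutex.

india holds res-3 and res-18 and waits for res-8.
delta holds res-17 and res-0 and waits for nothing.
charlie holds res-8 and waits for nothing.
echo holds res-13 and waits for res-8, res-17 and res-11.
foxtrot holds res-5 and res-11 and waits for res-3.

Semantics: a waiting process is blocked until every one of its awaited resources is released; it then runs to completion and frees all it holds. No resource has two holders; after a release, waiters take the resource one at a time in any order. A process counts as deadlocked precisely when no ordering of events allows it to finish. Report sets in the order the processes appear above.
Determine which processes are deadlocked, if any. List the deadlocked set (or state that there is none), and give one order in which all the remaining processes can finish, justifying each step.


Nothing here is deadlocked.
Key observation: the waits form no ring: some process can always run, and its releases unblock the others one by one.
One completion order for the rest: charlie, india, delta, foxtrot, echo.
Verifying each step:
  run charlie (it waits on nothing); releases res-8
  run india (all its waits — res-8 — are resolved); releases res-3 and res-18
  run delta (it waits on nothing); releases res-17 and res-0
  run foxtrot (all its waits — res-3 — are resolved); releases res-5 and res-11
  run echo (all its waits — res-8, res-17 and res-11 — are resolved); releases res-13


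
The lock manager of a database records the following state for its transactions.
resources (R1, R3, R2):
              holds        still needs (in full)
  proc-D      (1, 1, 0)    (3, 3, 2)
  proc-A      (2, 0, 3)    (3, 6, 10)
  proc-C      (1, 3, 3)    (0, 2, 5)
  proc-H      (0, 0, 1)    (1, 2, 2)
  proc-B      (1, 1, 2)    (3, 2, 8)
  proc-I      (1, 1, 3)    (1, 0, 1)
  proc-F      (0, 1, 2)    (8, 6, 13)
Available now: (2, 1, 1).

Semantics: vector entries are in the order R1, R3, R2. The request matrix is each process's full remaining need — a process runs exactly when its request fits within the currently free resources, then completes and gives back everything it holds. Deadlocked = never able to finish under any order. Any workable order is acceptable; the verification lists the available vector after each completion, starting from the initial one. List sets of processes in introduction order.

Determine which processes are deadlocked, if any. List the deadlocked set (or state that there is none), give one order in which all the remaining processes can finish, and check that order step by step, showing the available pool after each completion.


No process is deadlocked.
Key observation: no deadlock: proc-I fits now, and the freed resources carry the rest through.
One completion order for the rest: proc-I, proc-H, proc-C, proc-B, proc-A, proc-D, proc-F. Step-by-step check:
  pool = (2, 1, 1)
  proc-I needs (1, 0, 1) <= (2, 1, 1) -> finishes; pool += (1, 1, 3) = (3, 2, 4)
  proc-H needs (1, 2, 2) <= (3, 2, 4) -> finishes; pool += (0, 0, 1) = (3, 2, 5)
  proc-C needs (0, 2, 5) <= (3, 2, 5) -> finishes; pool += (1, 3, 3) = (4, 5, 8)
  proc-B needs (3, 2, 8) <= (4, 5, 8) -> finishes; pool += (1, 1, 2) = (5, 6, 10)
  proc-A needs (3, 6, 10) <= (5, 6, 10) -> finishes; pool += (2, 0, 3) = (7, 6, 13)
  proc-D needs (3, 3, 2) <= (7, 6, 13) -> finishes; pool += (1, 1, 0) = (8, 7, 13)
  proc-F needs (8, 6, 13) <= (8, 7, 13) -> finishes; pool += (0, 1, 2) = (8, 8, 15)


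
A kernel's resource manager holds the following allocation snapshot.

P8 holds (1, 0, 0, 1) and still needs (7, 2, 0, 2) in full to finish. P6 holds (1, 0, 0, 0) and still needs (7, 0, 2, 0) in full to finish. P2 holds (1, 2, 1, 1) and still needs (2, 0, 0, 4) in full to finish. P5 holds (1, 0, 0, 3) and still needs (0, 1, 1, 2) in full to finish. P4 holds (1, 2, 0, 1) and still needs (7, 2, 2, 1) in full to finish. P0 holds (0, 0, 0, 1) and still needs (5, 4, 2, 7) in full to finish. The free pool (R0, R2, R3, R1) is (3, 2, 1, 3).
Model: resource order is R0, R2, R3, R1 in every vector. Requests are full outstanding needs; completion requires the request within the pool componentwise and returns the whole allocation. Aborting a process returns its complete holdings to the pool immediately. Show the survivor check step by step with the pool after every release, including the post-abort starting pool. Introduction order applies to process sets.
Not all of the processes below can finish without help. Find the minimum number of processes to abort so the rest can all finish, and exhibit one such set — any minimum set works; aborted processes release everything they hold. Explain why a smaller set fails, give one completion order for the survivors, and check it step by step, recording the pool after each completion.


Abort P8 and P6.
Key observation: no ordering could ever have run P4 before the abort of P8 and P6; with (2, 0, 0, 1) back in the pool it fits at step 4.
Why nothing smaller works — every single abort fails: P8 alone leaves P6 blocked (short on R0); P6 alone leaves P8 blocked (short on R0); P2 alone leaves P8 blocked (short on R0); P5 alone leaves P8 blocked (short on R0); P4 alone leaves P8 blocked (short on R0); P0 alone leaves P8 blocked (short on R0).
One survivor order: P2, P5, P0, P4. Check, step by step (post-abort pool first):
  pool = (5, 2, 1, 4)
  P2 needs (2, 0, 0, 4) <= (5, 2, 1, 4) -> finishes; pool += (1, 2, 1, 1) = (6, 4, 2, 5)
  P5 needs (0, 1, 1, 2) <= (6, 4, 2, 5) -> finishes; pool += (1, 0, 0, 3) = (7, 4, 2, 8)
  P0 needs (5, 4, 2, 7) <= (7, 4, 2, 8) -> finishes; pool += (0, 0, 0, 1) = (7, 4, 2, 9)
  P4 needs (7, 2, 2, 1) <= (7, 4, 2, 9) -> finishes; pool += (1, 2, 0, 1) = (8, 6, 2, 10)


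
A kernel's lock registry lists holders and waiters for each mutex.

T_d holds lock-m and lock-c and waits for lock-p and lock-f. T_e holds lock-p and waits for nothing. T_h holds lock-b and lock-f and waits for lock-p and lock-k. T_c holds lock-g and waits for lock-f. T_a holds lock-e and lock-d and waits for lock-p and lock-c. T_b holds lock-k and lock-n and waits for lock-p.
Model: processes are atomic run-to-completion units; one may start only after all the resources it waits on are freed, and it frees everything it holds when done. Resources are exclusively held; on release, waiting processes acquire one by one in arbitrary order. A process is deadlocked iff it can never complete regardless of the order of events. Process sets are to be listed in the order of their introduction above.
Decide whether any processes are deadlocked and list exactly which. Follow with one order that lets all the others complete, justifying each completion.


No process is deadlocked.
Key observation: the waits form no ring: some process can always run, and its releases unblock the others one by one.
A valid finishing order for the others: T_e, T_b, T_h, T_d, T_a, T_c.
Verifying each step:
  run T_e (it waits on nothing); releases lock-p
  T_b waits on lock-p — all released -> runs and releases lock-k and lock-n
  T_h waits on lock-p and lock-k — all released -> runs and releases lock-b and lock-f
  T_d waits on lock-p and lock-f — all released -> runs and releases lock-m and lock-c
  T_a waits on lock-p and lock-c — all released -> runs and releases lock-e and lock-d
  T_c waits on lock-f — all released -> runs and releases lock-g


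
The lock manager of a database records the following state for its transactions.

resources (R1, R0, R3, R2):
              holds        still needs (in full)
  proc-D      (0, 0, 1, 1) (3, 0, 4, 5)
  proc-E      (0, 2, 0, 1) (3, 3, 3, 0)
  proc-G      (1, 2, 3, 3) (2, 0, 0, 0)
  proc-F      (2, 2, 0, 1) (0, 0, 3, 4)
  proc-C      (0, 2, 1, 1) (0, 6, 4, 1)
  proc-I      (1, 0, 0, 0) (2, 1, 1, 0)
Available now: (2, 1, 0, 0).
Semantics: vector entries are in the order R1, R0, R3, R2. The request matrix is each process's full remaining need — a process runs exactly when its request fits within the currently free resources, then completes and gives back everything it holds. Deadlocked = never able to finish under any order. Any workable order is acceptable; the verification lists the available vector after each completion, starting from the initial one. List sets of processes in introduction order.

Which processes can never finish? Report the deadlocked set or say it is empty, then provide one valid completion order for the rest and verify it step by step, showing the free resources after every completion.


Deadlocked: proc-D and proc-C.
Key observation: once proc-G, proc-I, proc-E, proc-F finish, the pool peaks at (6, 7, 3, 5) — and every remaining process still needs more R3 than that.
The rest can finish in the order proc-G, proc-I, proc-E, proc-F. Check, step by step:
  pool = (2, 1, 0, 0)
  run proc-G (needs (2, 0, 0, 0), free (2, 1, 0, 0)); after release of (1, 2, 3, 3) the pool is (3, 3, 3, 3)
  run proc-I (needs (2, 1, 1, 0), free (3, 3, 3, 3)); after release of (1, 0, 0, 0) the pool is (4, 3, 3, 3)
  run proc-E (needs (3, 3, 3, 0), free (4, 3, 3, 3)); after release of (0, 2, 0, 1) the pool is (4, 5, 3, 4)
  run proc-F (needs (0, 0, 3, 4), free (4, 5, 3, 4)); after release of (2, 2, 0, 1) the pool is (6, 7, 3, 5)
None of the blocked processes ever fits:
  proc-D cannot run: need (3, 0, 4, 5) vs free (6, 7, 3, 5) (insufficient R3)
  proc-C cannot run: need (0, 6, 4, 1) vs free (6, 7, 3, 5) (insufficient R3)


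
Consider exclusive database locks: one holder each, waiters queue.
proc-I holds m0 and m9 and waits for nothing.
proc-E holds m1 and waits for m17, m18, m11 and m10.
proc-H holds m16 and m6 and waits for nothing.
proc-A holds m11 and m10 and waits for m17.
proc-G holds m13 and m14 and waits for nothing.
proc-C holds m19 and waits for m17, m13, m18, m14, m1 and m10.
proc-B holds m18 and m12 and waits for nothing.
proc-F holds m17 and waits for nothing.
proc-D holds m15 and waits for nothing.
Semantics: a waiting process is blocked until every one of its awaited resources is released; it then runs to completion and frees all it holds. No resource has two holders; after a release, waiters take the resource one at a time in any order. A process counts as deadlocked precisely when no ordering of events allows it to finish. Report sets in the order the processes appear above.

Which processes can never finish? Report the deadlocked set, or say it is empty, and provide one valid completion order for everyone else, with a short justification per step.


No process is deadlocked.
Key observation: the wait relation is loop-free; peeling off processes with no waits unwinds the whole state.
A valid finishing order for the others: proc-F, proc-H, proc-I, proc-B, proc-A, proc-G, proc-E, proc-C, proc-D.
Step-by-step check:
  proc-F waits on nothing -> runs at once and releases m17
  proc-H waits on nothing -> runs at once and releases m16 and m6
  proc-I waits on nothing -> runs at once and releases m0 and m9
  proc-B waits on nothing -> runs at once and releases m18 and m12
  proc-A waits on m17 — all released -> runs and releases m11 and m10
  proc-G waits on nothing -> runs at once and releases m13 and m14
  proc-E waits on m17, m18, m11 and m10 — all released -> runs and releases m1
  proc-C waits on m17, m13, m18, m14, m1 and m10 — all released -> runs and releases m19
  proc-D waits on nothing -> runs at once and releases m15


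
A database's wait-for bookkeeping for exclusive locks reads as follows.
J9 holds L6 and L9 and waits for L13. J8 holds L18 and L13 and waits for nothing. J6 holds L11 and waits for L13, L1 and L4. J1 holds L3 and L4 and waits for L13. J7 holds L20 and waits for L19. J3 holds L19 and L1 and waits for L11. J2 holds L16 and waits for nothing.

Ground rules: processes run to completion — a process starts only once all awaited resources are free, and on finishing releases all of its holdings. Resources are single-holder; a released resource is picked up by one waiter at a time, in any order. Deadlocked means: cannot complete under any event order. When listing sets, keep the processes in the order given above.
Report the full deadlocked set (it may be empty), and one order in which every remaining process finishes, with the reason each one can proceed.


The deadlocked set is J6, J7 and J3.
Key observation: nobody on the ring J6 -> J3 -> J6 can start until another member finishes, which never happens; J7 waits into the deadlock from upstream.
The rest can finish in the order J2, J8, J1, J9.
Check, step by step:
  J2: no waits; runs immediately, freeing L16
  J8: no waits; runs immediately, freeing L18 and L13
  run J1 (all its waits — L13 — are resolved); releases L3 and L4
  run J9 (all its waits — L13 — are resolved); releases L6 and L9


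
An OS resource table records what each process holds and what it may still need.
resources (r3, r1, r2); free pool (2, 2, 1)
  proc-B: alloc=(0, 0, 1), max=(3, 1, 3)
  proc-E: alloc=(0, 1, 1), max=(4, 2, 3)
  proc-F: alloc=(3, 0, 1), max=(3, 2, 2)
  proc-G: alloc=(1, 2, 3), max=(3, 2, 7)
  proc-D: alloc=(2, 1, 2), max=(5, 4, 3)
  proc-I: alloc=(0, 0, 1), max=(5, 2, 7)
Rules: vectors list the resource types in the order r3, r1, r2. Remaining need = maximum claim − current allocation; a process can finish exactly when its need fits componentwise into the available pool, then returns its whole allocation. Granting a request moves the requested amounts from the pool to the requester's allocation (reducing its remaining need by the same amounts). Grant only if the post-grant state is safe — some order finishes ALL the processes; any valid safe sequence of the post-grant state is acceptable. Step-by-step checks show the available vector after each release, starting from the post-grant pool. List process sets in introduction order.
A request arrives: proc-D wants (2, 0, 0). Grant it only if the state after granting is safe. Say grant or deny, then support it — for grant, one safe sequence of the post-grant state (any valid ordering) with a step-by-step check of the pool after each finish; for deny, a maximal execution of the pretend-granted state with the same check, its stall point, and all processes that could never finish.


DENY: after the grant no complete ordering would exist.
Key observation: after proc-F, proc-B the pool peaks at (3, 2, 3), and each blocked process is short somewhere: proc-E on r3; proc-G on r2; proc-D on r1; proc-I on r3, r2.
Pretend the grant happened; the run proc-F, proc-B goes as far as possible. Step-by-step check:
  pool = (0, 2, 1)
  run proc-F (needs (0, 2, 1), free (0, 2, 1)); after release of (3, 0, 1) the pool is (3, 2, 2)
  run proc-B (needs (3, 1, 2), free (3, 2, 2)); after release of (0, 0, 1) the pool is (3, 2, 3)
  proc-E cannot run: need (4, 1, 2) vs free (3, 2, 3) (insufficient r3)
  proc-G cannot run: need (2, 0, 4) vs free (3, 2, 3) (insufficient r2)
  proc-D cannot run: need (1, 3, 1) vs free (3, 2, 3) (insufficient r1)
  proc-I cannot run: need (5, 2, 6) vs free (3, 2, 3) (insufficient r3 and r2)
Had the request been granted, proc-E, proc-G, proc-D and proc-I could never finish.


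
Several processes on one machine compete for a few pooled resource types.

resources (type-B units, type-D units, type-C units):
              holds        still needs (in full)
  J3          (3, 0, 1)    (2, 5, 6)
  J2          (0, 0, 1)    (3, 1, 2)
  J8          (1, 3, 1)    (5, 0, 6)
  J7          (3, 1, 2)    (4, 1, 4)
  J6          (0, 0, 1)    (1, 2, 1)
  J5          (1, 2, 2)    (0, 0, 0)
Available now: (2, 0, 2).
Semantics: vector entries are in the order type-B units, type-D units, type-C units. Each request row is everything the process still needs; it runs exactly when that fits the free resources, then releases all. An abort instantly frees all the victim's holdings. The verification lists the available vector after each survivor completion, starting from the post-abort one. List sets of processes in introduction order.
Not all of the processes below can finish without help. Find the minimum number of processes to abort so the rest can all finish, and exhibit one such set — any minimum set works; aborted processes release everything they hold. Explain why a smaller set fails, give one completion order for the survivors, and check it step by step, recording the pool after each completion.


Minimum abort set: J3.
Key observation: aborting J3 returns (3, 0, 1), and J7 — hopeless before — runs at step 4 with the returned capacity in the pool.
Minimality: the empty abort set fails — the state is deadlocked as it stands.
One survivor order: J5, J2, J6, J7, J8. Check, step by step (post-abort pool first):
  pool = (5, 0, 3)
  J5 needs (0, 0, 0) <= (5, 0, 3) -> finishes; pool += (1, 2, 2) = (6, 2, 5)
  J2 needs (3, 1, 2) <= (6, 2, 5) -> finishes; pool += (0, 0, 1) = (6, 2, 6)
  J6 needs (1, 2, 1) <= (6, 2, 6) -> finishes; pool += (0, 0, 1) = (6, 2, 7)
  J7 needs (4, 1, 4) <= (6, 2, 7) -> finishes; pool += (3, 1, 2) = (9, 3, 9)
  J8 needs (5, 0, 6) <= (9, 3, 9) -> finishes; pool += (1, 3, 1) = (10, 6, 10)


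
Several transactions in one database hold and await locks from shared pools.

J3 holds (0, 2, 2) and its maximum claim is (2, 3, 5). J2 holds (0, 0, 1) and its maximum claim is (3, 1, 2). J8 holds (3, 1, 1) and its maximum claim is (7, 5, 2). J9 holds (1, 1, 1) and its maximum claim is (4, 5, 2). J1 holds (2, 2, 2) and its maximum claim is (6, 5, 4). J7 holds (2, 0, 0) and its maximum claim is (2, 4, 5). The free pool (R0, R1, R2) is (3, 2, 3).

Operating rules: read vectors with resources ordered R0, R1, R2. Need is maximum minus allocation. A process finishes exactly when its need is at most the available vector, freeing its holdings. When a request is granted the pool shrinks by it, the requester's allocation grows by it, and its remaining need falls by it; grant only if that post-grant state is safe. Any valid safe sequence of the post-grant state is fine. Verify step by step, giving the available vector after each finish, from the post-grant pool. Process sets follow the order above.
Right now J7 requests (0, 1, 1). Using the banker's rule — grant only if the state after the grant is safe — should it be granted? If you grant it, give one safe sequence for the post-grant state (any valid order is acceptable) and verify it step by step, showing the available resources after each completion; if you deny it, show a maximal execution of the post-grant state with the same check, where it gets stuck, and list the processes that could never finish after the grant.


GRANT — the state after the grant stays safe, e.g. via J2, J3, J7, J9, J1, J8.
Key observation: the transfer keeps a workable pool ((3, 1, 2)); J2 starts the safe sequence.
Step-by-step check of the post-grant state:
  pool = (3, 1, 2)
  J2 needs (3, 1, 1) <= (3, 1, 2) -> finishes; pool += (0, 0, 1) = (3, 1, 3)
  J3 needs (2, 1, 3) <= (3, 1, 3) -> finishes; pool += (0, 2, 2) = (3, 3, 5)
  J7 needs (0, 3, 4) <= (3, 3, 5) -> finishes; pool += (2, 1, 1) = (5, 4, 6)
  J9 needs (3, 4, 1) <= (5, 4, 6) -> finishes; pool += (1, 1, 1) = (6, 5, 7)
  J1 needs (4, 3, 2) <= (6, 5, 7) -> finishes; pool += (2, 2, 2) = (8, 7, 9)
  J8 needs (4, 4, 1) <= (8, 7, 9) -> finishes; pool += (3, 1, 1) = (11, 8, 10)


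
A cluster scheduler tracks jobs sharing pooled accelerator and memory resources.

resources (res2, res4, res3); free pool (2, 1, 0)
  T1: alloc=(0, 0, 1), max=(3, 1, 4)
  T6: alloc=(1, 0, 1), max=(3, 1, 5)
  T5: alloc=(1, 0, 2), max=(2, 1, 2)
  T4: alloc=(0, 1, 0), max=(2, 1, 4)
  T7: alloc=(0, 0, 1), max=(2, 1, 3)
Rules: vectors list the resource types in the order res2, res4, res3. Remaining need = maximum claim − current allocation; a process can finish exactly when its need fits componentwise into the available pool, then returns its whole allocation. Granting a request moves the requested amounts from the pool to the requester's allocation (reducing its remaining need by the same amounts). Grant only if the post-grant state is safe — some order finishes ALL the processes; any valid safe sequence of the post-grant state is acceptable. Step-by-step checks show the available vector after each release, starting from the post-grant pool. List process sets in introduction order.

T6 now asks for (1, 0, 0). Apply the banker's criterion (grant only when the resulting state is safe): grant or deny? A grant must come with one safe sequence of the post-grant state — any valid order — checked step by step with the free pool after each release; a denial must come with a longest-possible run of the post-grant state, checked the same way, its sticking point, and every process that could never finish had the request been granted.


DENY — the pretend-granted state is unsafe.
Key observation: after T5, T7 the pool peaks at (2, 1, 3), and each blocked process is short somewhere: T1 on res2; T6 on res3; T4 on res3.
On the post-grant state, T5, T7 is a maximal run — nothing extends it. Step-by-step check:
  pool = (1, 1, 0)
  T5: need (1, 1, 0) fits (1, 1, 0); releases (1, 0, 2), pool now (2, 1, 2)
  T7: need (2, 1, 2) fits (2, 1, 2); releases (0, 0, 1), pool now (2, 1, 3)
  T1 still needs (3, 1, 3) but only (2, 1, 3) is free — short on res2
  T6 still needs (1, 1, 4) but only (2, 1, 3) is free — short on res3
  T4 still needs (2, 0, 4) but only (2, 1, 3) is free — short on res3
Had the request been granted, T1, T6 and T4 could never finish.


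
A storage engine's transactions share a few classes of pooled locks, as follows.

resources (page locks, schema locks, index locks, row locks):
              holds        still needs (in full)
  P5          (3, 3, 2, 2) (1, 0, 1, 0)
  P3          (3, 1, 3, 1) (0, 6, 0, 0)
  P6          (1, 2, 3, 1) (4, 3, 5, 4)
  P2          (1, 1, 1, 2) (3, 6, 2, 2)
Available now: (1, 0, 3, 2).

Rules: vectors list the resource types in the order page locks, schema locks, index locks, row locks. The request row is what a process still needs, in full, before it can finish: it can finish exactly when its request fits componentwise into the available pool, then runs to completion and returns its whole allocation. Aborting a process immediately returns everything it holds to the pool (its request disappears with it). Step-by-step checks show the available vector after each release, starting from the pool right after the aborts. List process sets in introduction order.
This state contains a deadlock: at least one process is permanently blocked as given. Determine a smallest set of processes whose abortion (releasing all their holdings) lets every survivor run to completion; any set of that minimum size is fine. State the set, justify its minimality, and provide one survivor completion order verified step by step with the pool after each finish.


The answer: abort P3.
Key observation: no ordering could ever have run P2 before the abort of P3; with (3, 1, 3, 1) back in the pool it fits at step 3.
No smaller set exists: with zero aborts the deadlock remains.
One survivor order: P5, P6, P2. Check, step by step (post-abort pool first):
  pool = (4, 1, 6, 3)
  P5 needs (1, 0, 1, 0) <= (4, 1, 6, 3) -> finishes; pool += (3, 3, 2, 2) = (7, 4, 8, 5)
  P6 needs (4, 3, 5, 4) <= (7, 4, 8, 5) -> finishes; pool += (1, 2, 3, 1) = (8, 6, 11, 6)
  P2 needs (3, 6, 2, 2) <= (8, 6, 11, 6) -> finishes; pool += (1, 1, 1, 2) = (9, 7, 12, 8)


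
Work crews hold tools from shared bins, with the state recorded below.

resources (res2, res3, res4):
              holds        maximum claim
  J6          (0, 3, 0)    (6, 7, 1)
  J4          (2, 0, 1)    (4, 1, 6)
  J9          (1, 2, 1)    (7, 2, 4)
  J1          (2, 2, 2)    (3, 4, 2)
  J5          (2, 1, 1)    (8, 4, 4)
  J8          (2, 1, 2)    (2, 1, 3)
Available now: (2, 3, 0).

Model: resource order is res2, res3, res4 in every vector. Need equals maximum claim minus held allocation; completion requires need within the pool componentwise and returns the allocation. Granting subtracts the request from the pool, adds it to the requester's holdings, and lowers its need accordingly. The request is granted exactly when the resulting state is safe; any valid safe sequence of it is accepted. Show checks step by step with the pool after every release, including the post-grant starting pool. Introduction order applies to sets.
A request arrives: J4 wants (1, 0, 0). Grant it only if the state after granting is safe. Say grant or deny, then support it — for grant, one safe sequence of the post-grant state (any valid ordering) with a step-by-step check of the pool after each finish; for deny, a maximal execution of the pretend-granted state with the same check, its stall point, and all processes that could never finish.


DENY: after the grant no complete ordering would exist.
Key observation: after J1, J8 the pool peaks at (5, 6, 4), and each blocked process is short somewhere: J6 on res2; J4 on res4; J9 on res2; J5 on res2.
After a pretend grant, a maximal execution: J1, J8 — then nothing else fits. Walking it through:
  pool = (1, 3, 0)
  J1 needs (1, 2, 0) <= (1, 3, 0) -> finishes; pool += (2, 2, 2) = (3, 5, 2)
  J8 needs (0, 0, 1) <= (3, 5, 2) -> finishes; pool += (2, 1, 2) = (5, 6, 4)
  blocked: J6 wants (6, 4, 1), pool (5, 6, 4) — not enough res2
  blocked: J4 wants (1, 1, 5), pool (5, 6, 4) — not enough res4
  blocked: J9 wants (6, 0, 3), pool (5, 6, 4) — not enough res2
  blocked: J5 wants (6, 3, 3), pool (5, 6, 4) — not enough res2
Post-grant, the permanently blocked set is J6, J4, J9 and J5.


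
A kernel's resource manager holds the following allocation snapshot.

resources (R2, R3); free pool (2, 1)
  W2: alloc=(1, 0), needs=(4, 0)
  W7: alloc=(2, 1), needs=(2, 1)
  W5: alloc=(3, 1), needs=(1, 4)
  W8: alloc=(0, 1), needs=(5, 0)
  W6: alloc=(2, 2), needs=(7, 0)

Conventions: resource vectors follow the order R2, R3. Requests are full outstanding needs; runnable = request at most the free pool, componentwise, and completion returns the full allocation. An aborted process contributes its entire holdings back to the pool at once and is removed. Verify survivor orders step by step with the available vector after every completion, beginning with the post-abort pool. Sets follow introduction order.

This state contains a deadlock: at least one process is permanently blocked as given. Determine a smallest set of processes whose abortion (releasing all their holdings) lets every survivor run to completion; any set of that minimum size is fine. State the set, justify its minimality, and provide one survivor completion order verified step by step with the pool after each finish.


Minimum abort set: W5.
Key observation: the deadlocked W6 becomes finishable only because W5 released (3, 1); it completes at step 3 below.
No smaller set exists: with zero aborts the deadlock remains.
One survivor order: W7, W2, W6, W8. Step-by-step check (post-abort pool first):
  pool = (5, 2)
  run W7 (needs (2, 1), free (5, 2)); after release of (2, 1) the pool is (7, 3)
  run W2 (needs (4, 0), free (7, 3)); after release of (1, 0) the pool is (8, 3)
  run W6 (needs (7, 0), free (8, 3)); after release of (2, 2) the pool is (10, 5)
  run W8 (needs (5, 0), free (10, 5)); after release of (0, 1) the pool is (10, 6)


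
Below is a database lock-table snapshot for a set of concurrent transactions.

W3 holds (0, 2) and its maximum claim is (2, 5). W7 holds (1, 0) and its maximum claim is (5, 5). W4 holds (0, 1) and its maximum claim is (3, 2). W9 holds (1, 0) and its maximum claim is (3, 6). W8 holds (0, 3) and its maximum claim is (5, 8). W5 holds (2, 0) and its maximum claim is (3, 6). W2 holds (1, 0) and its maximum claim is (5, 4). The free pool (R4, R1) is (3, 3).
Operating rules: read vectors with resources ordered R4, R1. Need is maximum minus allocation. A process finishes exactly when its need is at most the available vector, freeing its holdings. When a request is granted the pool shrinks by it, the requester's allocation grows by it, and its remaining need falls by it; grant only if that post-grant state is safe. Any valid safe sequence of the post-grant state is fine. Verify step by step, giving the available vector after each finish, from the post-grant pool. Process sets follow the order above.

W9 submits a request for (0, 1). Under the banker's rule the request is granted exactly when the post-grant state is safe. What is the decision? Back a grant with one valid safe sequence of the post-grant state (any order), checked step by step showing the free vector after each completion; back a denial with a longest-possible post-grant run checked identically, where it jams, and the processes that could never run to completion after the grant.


GRANT. The post-grant state is safe; one safe sequence: W4, W3, W9, W2, W5, W7, W8.
Key observation: after the grant the pool drops to (3, 2), which still lets W4 finish first and unwind the rest.
Check on the post-grant state, step by step:
  pool = (3, 2)
  W4: need (3, 1) fits (3, 2); releases (0, 1), pool now (3, 3)
  W3: need (2, 3) fits (3, 3); releases (0, 2), pool now (3, 5)
  W9: need (2, 5) fits (3, 5); releases (1, 1), pool now (4, 6)
  W2: need (4, 4) fits (4, 6); releases (1, 0), pool now (5, 6)
  W5: need (1, 6) fits (5, 6); releases (2, 0), pool now (7, 6)
  W7: need (4, 5) fits (7, 6); releases (1, 0), pool now (8, 6)
  W8: need (5, 5) fits (8, 6); releases (0, 3), pool now (8, 9)


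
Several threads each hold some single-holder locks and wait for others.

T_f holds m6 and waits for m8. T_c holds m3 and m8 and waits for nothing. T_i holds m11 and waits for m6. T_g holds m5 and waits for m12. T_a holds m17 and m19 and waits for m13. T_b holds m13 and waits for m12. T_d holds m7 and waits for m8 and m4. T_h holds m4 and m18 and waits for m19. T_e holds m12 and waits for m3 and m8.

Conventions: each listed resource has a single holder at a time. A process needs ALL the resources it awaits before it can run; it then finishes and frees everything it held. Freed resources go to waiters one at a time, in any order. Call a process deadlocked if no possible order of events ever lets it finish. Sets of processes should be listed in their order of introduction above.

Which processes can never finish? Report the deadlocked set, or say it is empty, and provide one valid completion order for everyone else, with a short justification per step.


Nothing here is deadlocked.
Key observation: the wait relation is loop-free; peeling off processes with no waits unwinds the whole state.
The rest can finish in the order T_c, T_e, T_b, T_a, T_f, T_h, T_i, T_d, T_g.
Walking it through:
  T_c waits on nothing -> runs at once and releases m3 and m8
  T_e waits on m3 and m8 — all released -> runs and releases m12
  T_b waits on m12 — all released -> runs and releases m13
  T_a waits on m13 — all released -> runs and releases m17 and m19
  T_f waits on m8 — all released -> runs and releases m6
  T_h waits on m19 — all released -> runs and releases m4 and m18
  T_i waits on m6 — all released -> runs and releases m11
  T_d waits on m8 and m4 — all released -> runs and releases m7
  T_g waits on m12 — all released -> runs and releases m5


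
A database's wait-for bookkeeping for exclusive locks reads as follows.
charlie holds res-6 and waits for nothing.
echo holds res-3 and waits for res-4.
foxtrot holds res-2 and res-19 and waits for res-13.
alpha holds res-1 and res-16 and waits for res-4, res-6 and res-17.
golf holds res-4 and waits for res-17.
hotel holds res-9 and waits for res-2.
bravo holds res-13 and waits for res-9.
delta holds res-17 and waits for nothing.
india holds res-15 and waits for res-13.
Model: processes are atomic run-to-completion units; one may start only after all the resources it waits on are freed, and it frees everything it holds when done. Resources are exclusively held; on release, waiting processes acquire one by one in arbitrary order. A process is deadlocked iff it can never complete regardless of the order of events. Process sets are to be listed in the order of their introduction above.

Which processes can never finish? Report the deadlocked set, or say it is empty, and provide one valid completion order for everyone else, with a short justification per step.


The deadlocked set is foxtrot, hotel, bravo and india.
Key observation: the wait chain closes on itself along foxtrot -> bravo -> hotel -> foxtrot; india waits into the deadlock from upstream.
A valid finishing order for the others: delta, golf, charlie, echo, alpha.
Verifying each step:
  run delta (it waits on nothing); releases res-17
  run golf (all its waits — res-17 — are resolved); releases res-4
  run charlie (it waits on nothing); releases res-6
  run echo (all its waits — res-4 — are resolved); releases res-3
  run alpha (all its waits — res-4, res-6 and res-17 — are resolved); releases res-1 and res-16


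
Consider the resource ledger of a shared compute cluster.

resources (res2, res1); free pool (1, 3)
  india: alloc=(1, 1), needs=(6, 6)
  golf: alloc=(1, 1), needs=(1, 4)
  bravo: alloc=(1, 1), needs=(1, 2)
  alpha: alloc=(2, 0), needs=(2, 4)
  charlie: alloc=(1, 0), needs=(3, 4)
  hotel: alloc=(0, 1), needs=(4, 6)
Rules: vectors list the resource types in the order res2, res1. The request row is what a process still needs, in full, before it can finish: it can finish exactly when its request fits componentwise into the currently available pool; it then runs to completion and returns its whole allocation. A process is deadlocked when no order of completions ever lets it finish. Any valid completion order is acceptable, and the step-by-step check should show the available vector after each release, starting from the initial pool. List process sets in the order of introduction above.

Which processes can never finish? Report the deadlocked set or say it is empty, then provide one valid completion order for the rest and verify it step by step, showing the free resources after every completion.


Deadlocked set: india and hotel.
Key observation: no order helps: past bravo, golf, charlie, alpha, the free pool tops out at (6, 5), below what each blocked process needs in res1.
A valid finishing order for the others: bravo, golf, charlie, alpha. Step-by-step check:
  pool = (1, 3)
  bravo: need (1, 2) fits (1, 3); releases (1, 1), pool now (2, 4)
  golf: need (1, 4) fits (2, 4); releases (1, 1), pool now (3, 5)
  charlie: need (3, 4) fits (3, 5); releases (1, 0), pool now (4, 5)
  alpha: need (2, 4) fits (4, 5); releases (2, 0), pool now (6, 5)
The blocked processes can never fit:
  india cannot run: need (6, 6) vs free (6, 5) (insufficient res1)
  hotel cannot run: need (4, 6) vs free (6, 5) (insufficient res1)


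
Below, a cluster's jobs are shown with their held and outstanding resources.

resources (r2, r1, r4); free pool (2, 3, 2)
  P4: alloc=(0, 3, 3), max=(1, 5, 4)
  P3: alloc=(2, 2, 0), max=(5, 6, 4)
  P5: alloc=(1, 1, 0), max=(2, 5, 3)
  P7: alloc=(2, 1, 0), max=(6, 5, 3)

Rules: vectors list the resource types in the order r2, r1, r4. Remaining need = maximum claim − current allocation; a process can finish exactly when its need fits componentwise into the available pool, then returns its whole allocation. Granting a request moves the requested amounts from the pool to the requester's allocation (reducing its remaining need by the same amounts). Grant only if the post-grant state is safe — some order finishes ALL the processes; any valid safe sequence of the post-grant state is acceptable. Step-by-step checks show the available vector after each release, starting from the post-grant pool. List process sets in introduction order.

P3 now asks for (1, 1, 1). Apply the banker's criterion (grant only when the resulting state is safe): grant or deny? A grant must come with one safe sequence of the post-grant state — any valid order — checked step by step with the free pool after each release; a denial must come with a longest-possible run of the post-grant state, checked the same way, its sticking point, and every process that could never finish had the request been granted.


GRANT. The post-grant state is safe; one safe sequence: P4, P5, P3, P7.
Key observation: (1, 2, 1) free after granting still covers P4 first, and each release covers the next.
Step-by-step check of the post-grant state:
  pool = (1, 2, 1)
  P4 needs (1, 2, 1) <= (1, 2, 1) -> finishes; pool += (0, 3, 3) = (1, 5, 4)
  P5 needs (1, 4, 3) <= (1, 5, 4) -> finishes; pool += (1, 1, 0) = (2, 6, 4)
  P3 needs (2, 3, 3) <= (2, 6, 4) -> finishes; pool += (3, 3, 1) = (5, 9, 5)
  P7 needs (4, 4, 3) <= (5, 9, 5) -> finishes; pool += (2, 1, 0) = (7, 10, 5)


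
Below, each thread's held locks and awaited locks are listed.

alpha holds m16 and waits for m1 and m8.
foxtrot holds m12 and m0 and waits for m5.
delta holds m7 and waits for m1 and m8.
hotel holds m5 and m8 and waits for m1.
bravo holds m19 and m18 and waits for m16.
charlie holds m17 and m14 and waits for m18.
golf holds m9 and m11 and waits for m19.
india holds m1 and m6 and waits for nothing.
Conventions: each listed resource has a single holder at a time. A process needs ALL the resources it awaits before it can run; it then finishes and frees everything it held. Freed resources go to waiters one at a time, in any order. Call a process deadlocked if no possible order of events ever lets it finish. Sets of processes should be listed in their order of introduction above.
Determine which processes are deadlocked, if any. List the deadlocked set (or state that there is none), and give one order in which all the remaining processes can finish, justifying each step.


No process is deadlocked.
Key observation: although several processes wait, no cycle exists — each chain bottoms out at a free runner.
A valid finishing order for the others: india, hotel, foxtrot, delta, alpha, bravo, golf, charlie.
Step-by-step check:
  india waits on nothing -> runs at once and releases m1 and m6
  hotel waits on m1 — all released -> runs and releases m5 and m8
  foxtrot waits on m5 — all released -> runs and releases m12 and m0
  delta waits on m1 and m8 — all released -> runs and releases m7
  alpha waits on m1 and m8 — all released -> runs and releases m16
  bravo waits on m16 — all released -> runs and releases m19 and m18
  golf waits on m19 — all released -> runs and releases m9 and m11
  charlie waits on m18 — all released -> runs and releases m17 and m14


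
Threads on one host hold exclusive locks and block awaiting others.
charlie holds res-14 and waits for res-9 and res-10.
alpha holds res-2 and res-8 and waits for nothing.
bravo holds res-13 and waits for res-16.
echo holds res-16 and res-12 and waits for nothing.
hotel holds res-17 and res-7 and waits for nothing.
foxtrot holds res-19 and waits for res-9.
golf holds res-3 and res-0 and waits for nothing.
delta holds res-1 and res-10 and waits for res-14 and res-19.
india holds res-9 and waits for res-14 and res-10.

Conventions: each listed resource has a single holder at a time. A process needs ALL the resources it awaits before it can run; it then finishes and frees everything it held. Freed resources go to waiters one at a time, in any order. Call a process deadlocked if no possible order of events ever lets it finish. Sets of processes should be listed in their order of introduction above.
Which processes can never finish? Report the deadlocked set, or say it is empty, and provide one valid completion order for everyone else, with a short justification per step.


The deadlocked set is charlie, foxtrot, delta and india.
Key observation: charlie -> delta -> charlie is a circular wait — nothing in it can go first; foxtrot and india are caught in further circular waits.
One completion order for the rest: echo, bravo, hotel, alpha, golf.
Step-by-step check:
  echo waits on nothing -> runs at once and releases res-16 and res-12
  bravo: everything it awaited (res-16) is free; runs, freeing res-13
  hotel waits on nothing -> runs at once and releases res-17 and res-7
  alpha waits on nothing -> runs at once and releases res-2 and res-8
  golf waits on nothing -> runs at once and releases res-3 and res-0
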